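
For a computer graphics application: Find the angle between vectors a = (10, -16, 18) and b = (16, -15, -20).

a·b = 10·16 + (-16)·(-15) + 18·(-20) = 160 + 240 - 360 = 40
|a| = √(10² + (-16)² + 18²) = √680 ≈ 26.08
|b| = √(16² + (-15)² + (-20)²) = √881 ≈ 29.68
cos θ = (a·b)/(|a||b|) = 40/(26.08·29.68) ≈ 0.05168
θ = arccos(0.05168) ≈ 87.04°

87.04°


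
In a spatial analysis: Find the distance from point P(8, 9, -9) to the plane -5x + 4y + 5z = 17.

distance = |a·x₀ + b·y₀ + c·z₀ - d| / √(a² + b² + c²)
  = |(-5)·8 + 4·9 + 5·(-9) - 17| / √((-5)² + 4² + 5²)
  = |-40 + 36 - 45 - 17| / √(25 + 16 + 25)
  = |-66| / √66
  = 66 / 8.124
  ≈ 8.124

8.124


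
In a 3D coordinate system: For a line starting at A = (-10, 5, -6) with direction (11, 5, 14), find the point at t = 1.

P(t) = A + t·d
  = (-10 + 11·1, 5 + 5·1, -6 + 14·1)
  = (-10 + 11, 5 + 5, -6 + 14)
  = (1, 10, 8)

(1, 10, 8)


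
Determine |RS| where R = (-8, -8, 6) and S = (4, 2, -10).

d = √[(x₂-x₁)² + (y₂-y₁)² + (z₂-z₁)²]
  = √[12² + 10² + (-16)²]
  = √[144 + 100 + 256]
  = √500
  ≈ 22.36

22.36


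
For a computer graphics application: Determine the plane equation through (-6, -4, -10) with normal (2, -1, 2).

The plane through P with normal n = (a, b, c) satisfies n·(r - P) = 0,
i.e. ax + by + cz = a·x₀ + b·y₀ + c·z₀.
d = 2·(-6) + (-1)·(-4) + 2·(-10)
  = -12 + 4 - 20
  = -28
Equation: 2x - y + 2z = -28

2x - y + 2z = -28


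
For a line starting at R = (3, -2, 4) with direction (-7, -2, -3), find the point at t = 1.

P(t) = R + t·d
  = (3 + (-7)·1, -2 + (-2)·1, 4 + (-3)·1)
  = (3 - 7, -2 - 2, 4 - 3)
  = (-4, -4, 1)

(-4, -4, 1)


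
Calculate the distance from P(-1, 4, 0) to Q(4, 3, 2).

d = √[(x₂-x₁)² + (y₂-y₁)² + (z₂-z₁)²]
  = √[5² + (-1)² + 2²]
  = √[25 + 1 + 4]
  = √30
  ≈ 5.477

5.477


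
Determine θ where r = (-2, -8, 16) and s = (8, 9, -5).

r·s = (-2)·8 + (-8)·9 + 16·(-5) = -16 - 72 - 80 = -168
|r| = √((-2)² + (-8)² + 16²) = √324 ≈ 18
|s| = √(8² + 9² + (-5)²) = √170 ≈ 13.04
cos θ = (r·s)/(|r||s|) = -168/(18·13.04) ≈ -0.7158
θ = arccos(-0.7158) ≈ 135.7°

135.7°


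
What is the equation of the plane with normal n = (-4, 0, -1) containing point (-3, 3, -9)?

The plane through P with normal n = (a, b, c) satisfies n·(r - P) = 0,
i.e. ax + by + cz = a·x₀ + b·y₀ + c·z₀.
d = (-4)·(-3) + 0·3 + (-1)·(-9)
  = 12 + 0 + 9
  = 21
Equation: -4x - z = 21

-4x - z = 21


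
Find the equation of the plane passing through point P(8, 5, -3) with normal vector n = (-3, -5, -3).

The plane through P with normal n = (a, b, c) satisfies n·(r - P) = 0,
i.e. ax + by + cz = a·x₀ + b·y₀ + c·z₀.
d = (-3)·8 + (-5)·5 + (-3)·(-3)
  = -24 - 25 + 9
  = -40
Equation: -3x - 5y - 3z = -40

-3x - 5y - 3z = -40


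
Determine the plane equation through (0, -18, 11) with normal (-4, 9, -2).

The plane through P with normal n = (a, b, c) satisfies n·(r - P) = 0,
i.e. ax + by + cz = a·x₀ + b·y₀ + c·z₀.
d = (-4)·0 + 9·(-18) + (-2)·11
  = 0 - 162 - 22
  = -184
Equation: -4x + 9y - 2z = -184

-4x + 9y - 2z = -184


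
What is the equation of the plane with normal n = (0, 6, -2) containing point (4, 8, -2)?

The plane through P with normal n = (a, b, c) satisfies n·(r - P) = 0,
i.e. ax + by + cz = a·x₀ + b·y₀ + c·z₀.
d = 0·4 + 6·8 + (-2)·(-2)
  = 0 + 48 + 4
  = 52
Equation: 6y - 2z = 52

6y - 2z = 52


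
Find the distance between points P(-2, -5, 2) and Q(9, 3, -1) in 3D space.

d = √[(x₂-x₁)² + (y₂-y₁)² + (z₂-z₁)²]
  = √[11² + 8² + (-3)²]
  = √[121 + 64 + 9]
  = √194
  ≈ 13.93

13.93


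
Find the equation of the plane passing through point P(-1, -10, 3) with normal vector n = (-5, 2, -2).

The plane through P with normal n = (a, b, c) satisfies n·(r - P) = 0,
i.e. ax + by + cz = a·x₀ + b·y₀ + c·z₀.
d = (-5)·(-1) + 2·(-10) + (-2)·3
  = 5 - 20 - 6
  = -21
Equation: -5x + 2y - 2z = -21

-5x + 2y - 2z = -21


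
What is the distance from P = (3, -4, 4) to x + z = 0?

distance = |a·x₀ + b·y₀ + c·z₀ - d| / √(a² + b² + c²)
  = |1·3 + 0·(-4) + 1·4 - 0| / √(1² + 0² + 1²)
  = |3 + 0 + 4 + 0| / √(1 + 0 + 1)
  = |7| / √2
  = 7 / 1.414
  ≈ 4.95

4.95


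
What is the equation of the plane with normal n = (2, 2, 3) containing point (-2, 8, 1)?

The plane through P with normal n = (a, b, c) satisfies n·(r - P) = 0,
i.e. ax + by + cz = a·x₀ + b·y₀ + c·z₀.
d = 2·(-2) + 2·8 + 3·1
  = -4 + 16 + 3
  = 15
Equation: 2x + 2y + 3z = 15

2x + 2y + 3z = 15


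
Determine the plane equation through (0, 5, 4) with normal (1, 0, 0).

The plane through P with normal n = (a, b, c) satisfies n·(r - P) = 0,
i.e. ax + by + cz = a·x₀ + b·y₀ + c·z₀.
d = 1·0 + 0·5 + 0·4
  = 0 + 0 + 0
  = 0
Equation: x = 0

x = 0


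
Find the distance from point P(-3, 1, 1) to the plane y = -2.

distance = |a·x₀ + b·y₀ + c·z₀ - d| / √(a² + b² + c²)
  = |0·(-3) + 1·1 + 0·1 - (-2)| / √(0² + 1² + 0²)
  = |0 + 1 + 0 + 2| / √(0 + 1 + 0)
  = |3| / √1
  = 3 / 1
  ≈ 3

3


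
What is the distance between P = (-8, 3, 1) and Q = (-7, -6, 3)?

d = √[(x₂-x₁)² + (y₂-y₁)² + (z₂-z₁)²]
  = √[1² + (-9)² + 2²]
  = √[1 + 81 + 4]
  = √86
  ≈ 9.274

9.274


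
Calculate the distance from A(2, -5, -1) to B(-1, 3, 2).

d = √[(x₂-x₁)² + (y₂-y₁)² + (z₂-z₁)²]
  = √[(-3)² + 8² + 3²]
  = √[9 + 64 + 9]
  = √82
  ≈ 9.055

9.055


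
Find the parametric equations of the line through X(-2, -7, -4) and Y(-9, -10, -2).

Direction vector d = Y - X = (-9 + 2, -10 + 7, -2 + 4) = (-7, -3, 2)
Parametric form r = X + t·d:
x = -2 - 7t, y = -7 - 3t, z = -4 + 2t

x = -2 - 7t, y = -7 - 3t, z = -4 + 2t


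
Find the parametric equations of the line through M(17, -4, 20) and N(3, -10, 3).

Direction vector d = N - M = (3 - 17, -10 + 4, 3 - 20) = (-14, -6, -17)
Parametric form r = M + t·d:
x = 17 - 14t, y = -4 - 6t, z = 20 - 17t

x = 17 - 14t, y = -4 - 6t, z = 20 - 17t


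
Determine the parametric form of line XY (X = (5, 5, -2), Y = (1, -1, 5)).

Direction vector d = Y - X = (1 - 5, -1 - 5, 5 + 2) = (-4, -6, 7)
Parametric form r = X + t·d:
x = 5 - 4t, y = 5 - 6t, z = -2 + 7t

x = 5 - 4t, y = 5 - 6t, z = -2 + 7t


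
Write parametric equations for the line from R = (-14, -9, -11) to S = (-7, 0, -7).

Direction vector d = S - R = (-7 + 14, 0 + 9, -7 + 11) = (7, 9, 4)
Parametric form r = R + t·d:
x = -14 + 7t, y = -9 + 9t, z = -11 + 4t

x = -14 + 7t, y = -9 + 9t, z = -11 + 4t


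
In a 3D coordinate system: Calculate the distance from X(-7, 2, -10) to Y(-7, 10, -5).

d = √[(x₂-x₁)² + (y₂-y₁)² + (z₂-z₁)²]
  = √[0² + 8² + 5²]
  = √[0 + 64 + 25]
  = √89
  ≈ 9.434

9.434


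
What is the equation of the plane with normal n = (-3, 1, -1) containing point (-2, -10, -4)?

The plane through P with normal n = (a, b, c) satisfies n·(r - P) = 0,
i.e. ax + by + cz = a·x₀ + b·y₀ + c·z₀.
d = (-3)·(-2) + 1·(-10) + (-1)·(-4)
  = 6 - 10 + 4
  = 0
Equation: -3x + y - z = 0

-3x + y - z = 0


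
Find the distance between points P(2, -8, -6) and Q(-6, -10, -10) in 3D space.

d = √[(x₂-x₁)² + (y₂-y₁)² + (z₂-z₁)²]
  = √[(-8)² + (-2)² + (-4)²]
  = √[64 + 4 + 16]
  = √84
  ≈ 9.165

9.165


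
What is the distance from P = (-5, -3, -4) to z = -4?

distance = |a·x₀ + b·y₀ + c·z₀ - d| / √(a² + b² + c²)
  = |0·(-5) + 0·(-3) + 1·(-4) - (-4)| / √(0² + 0² + 1²)
  = |0 + 0 - 4 + 4| / √(0 + 0 + 1)
  = |0| / √1
  = 0 / 1
  ≈ 0

0


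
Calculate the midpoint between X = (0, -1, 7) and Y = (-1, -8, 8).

M = ((x₁+x₂)/2, (y₁+y₂)/2, (z₁+z₂)/2)
  = ((0 - 1)/2, (-1 - 8)/2, (7 + 8)/2)
  = (-1/2, -9/2, 15/2)
  = (-0.5, -4.5, 7.5)

(-0.5, -4.5, 7.5)


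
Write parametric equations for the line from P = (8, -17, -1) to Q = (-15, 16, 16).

Direction vector d = Q - P = (-15 - 8, 16 + 17, 16 + 1) = (-23, 33, 17)
Parametric form r = P + t·d:
x = 8 - 23t, y = -17 + 33t, z = -1 + 17t

x = 8 - 23t, y = -17 + 33t, z = -1 + 17t


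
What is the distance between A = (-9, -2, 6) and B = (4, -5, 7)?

d = √[(x₂-x₁)² + (y₂-y₁)² + (z₂-z₁)²]
  = √[13² + (-3)² + 1²]
  = √[169 + 9 + 1]
  = √179
  ≈ 13.38

13.38


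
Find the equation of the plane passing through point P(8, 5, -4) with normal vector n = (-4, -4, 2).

The plane through P with normal n = (a, b, c) satisfies n·(r - P) = 0,
i.e. ax + by + cz = a·x₀ + b·y₀ + c·z₀.
d = (-4)·8 + (-4)·5 + 2·(-4)
  = -32 - 20 - 8
  = -60
Equation: -4x - 4y + 2z = -60

-4x - 4y + 2z = -60


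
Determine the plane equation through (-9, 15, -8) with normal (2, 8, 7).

The plane through P with normal n = (a, b, c) satisfies n·(r - P) = 0,
i.e. ax + by + cz = a·x₀ + b·y₀ + c·z₀.
d = 2·(-9) + 8·15 + 7·(-8)
  = -18 + 120 - 56
  = 46
Equation: 2x + 8y + 7z = 46

2x + 8y + 7z = 46


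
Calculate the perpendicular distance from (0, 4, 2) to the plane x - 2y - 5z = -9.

distance = |a·x₀ + b·y₀ + c·z₀ - d| / √(a² + b² + c²)
  = |1·0 + (-2)·4 + (-5)·2 - (-9)| / √(1² + (-2)² + (-5)²)
  = |0 - 8 - 10 + 9| / √(1 + 4 + 25)
  = |-9| / √30
  = 9 / 5.477
  ≈ 1.643

1.643


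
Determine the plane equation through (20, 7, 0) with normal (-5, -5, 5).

The plane through P with normal n = (a, b, c) satisfies n·(r - P) = 0,
i.e. ax + by + cz = a·x₀ + b·y₀ + c·z₀.
d = (-5)·20 + (-5)·7 + 5·0
  = -100 - 35 + 0
  = -135
Equation: -5x - 5y + 5z = -135

-5x - 5y + 5z = -135


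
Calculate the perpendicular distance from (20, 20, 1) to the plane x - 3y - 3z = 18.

distance = |a·x₀ + b·y₀ + c·z₀ - d| / √(a² + b² + c²)
  = |1·20 + (-3)·20 + (-3)·1 - 18| / √(1² + (-3)² + (-3)²)
  = |20 - 60 - 3 - 18| / √(1 + 9 + 9)
  = |-61| / √19
  = 61 / 4.359
  ≈ 13.99

13.99


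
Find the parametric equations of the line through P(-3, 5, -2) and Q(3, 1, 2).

Direction vector d = Q - P = (3 + 3, 1 - 5, 2 + 2) = (6, -4, 4)
Parametric form r = P + t·d:
x = -3 + 6t, y = 5 - 4t, z = -2 + 4t

x = -3 + 6t, y = 5 - 4t, z = -2 + 4t


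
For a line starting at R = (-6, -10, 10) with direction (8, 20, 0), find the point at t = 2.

P(t) = R + t·d
  = (-6 + 8·2, -10 + 20·2, 10 + 0·2)
  = (-6 + 16, -10 + 40, 10 + 0)
  = (10, 30, 10)

(10, 30, 10)


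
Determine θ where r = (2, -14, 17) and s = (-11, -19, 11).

r·s = 2·(-11) + (-14)·(-19) + 17·11 = -22 + 266 + 187 = 431
|r| = √(2² + (-14)² + 17²) = √489 ≈ 22.11
|s| = √((-11)² + (-19)² + 11²) = √603 ≈ 24.56
cos θ = (r·s)/(|r||s|) = 431/(22.11·24.56) ≈ 0.7937
θ = arccos(0.7937) ≈ 37.47°

37.47°


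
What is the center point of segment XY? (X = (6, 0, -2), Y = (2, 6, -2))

M = ((x₁+x₂)/2, (y₁+y₂)/2, (z₁+z₂)/2)
  = ((6 + 2)/2, (0 + 6)/2, (-2 - 2)/2)
  = (8/2, 6/2, -4/2)
  = (4, 3, -2)

(4, 3, -2)


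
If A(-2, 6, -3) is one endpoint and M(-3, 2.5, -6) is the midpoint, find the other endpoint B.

B = 2M - A
  = (2·(-3) - (-2), 2·2.5 - 6, 2·(-6) - (-3))
  = (-6 + 2, 5 - 6, -12 + 3)
  = (-4, -1, -9)

(-4, -1, -9)


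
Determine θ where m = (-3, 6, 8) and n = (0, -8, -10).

m·n = (-3)·0 + 6·(-8) + 8·(-10) = 0 - 48 - 80 = -128
|m| = √((-3)² + 6² + 8²) = √109 ≈ 10.44
|n| = √(0² + (-8)² + (-10)²) = √164 ≈ 12.81
cos θ = (m·n)/(|m||n|) = -128/(10.44·12.81) ≈ -0.9574
θ = arccos(-0.9574) ≈ 163.2°

163.2°


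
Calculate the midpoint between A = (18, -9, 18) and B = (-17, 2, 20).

M = ((x₁+x₂)/2, (y₁+y₂)/2, (z₁+z₂)/2)
  = ((18 - 17)/2, (-9 + 2)/2, (18 + 20)/2)
  = (1/2, -7/2, 38/2)
  = (0.5, -3.5, 19)

(0.5, -3.5, 19)


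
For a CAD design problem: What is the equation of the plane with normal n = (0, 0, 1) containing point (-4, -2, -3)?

The plane through P with normal n = (a, b, c) satisfies n·(r - P) = 0,
i.e. ax + by + cz = a·x₀ + b·y₀ + c·z₀.
d = 0·(-4) + 0·(-2) + 1·(-3)
  = 0 + 0 - 3
  = -3
Equation: z = -3

z = -3


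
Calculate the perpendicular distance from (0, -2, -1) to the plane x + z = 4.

distance = |a·x₀ + b·y₀ + c·z₀ - d| / √(a² + b² + c²)
  = |1·0 + 0·(-2) + 1·(-1) - 4| / √(1² + 0² + 1²)
  = |0 + 0 - 1 - 4| / √(1 + 0 + 1)
  = |-5| / √2
  = 5 / 1.414
  ≈ 3.536

3.536


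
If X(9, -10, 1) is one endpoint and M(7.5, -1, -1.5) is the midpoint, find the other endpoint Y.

Y = 2M - X
  = (2·7.5 - 9, 2·(-1) - (-10), 2·(-1.5) - 1)
  = (15 - 9, -2 + 10, -3 - 1)
  = (6, 8, -4)

(6, 8, -4)


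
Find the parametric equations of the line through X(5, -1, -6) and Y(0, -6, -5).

Direction vector d = Y - X = (0 - 5, -6 + 1, -5 + 6) = (-5, -5, 1)
Parametric form r = X + t·d:
x = 5 - 5t, y = -1 - 5t, z = -6 + t

x = 5 - 5t, y = -1 - 5t, z = -6 + t


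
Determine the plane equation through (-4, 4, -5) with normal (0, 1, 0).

The plane through P with normal n = (a, b, c) satisfies n·(r - P) = 0,
i.e. ax + by + cz = a·x₀ + b·y₀ + c·z₀.
d = 0·(-4) + 1·4 + 0·(-5)
  = 0 + 4 + 0
  = 4
Equation: y = 4

y = 4


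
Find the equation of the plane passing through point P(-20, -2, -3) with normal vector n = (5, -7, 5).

The plane through P with normal n = (a, b, c) satisfies n·(r - P) = 0,
i.e. ax + by + cz = a·x₀ + b·y₀ + c·z₀.
d = 5·(-20) + (-7)·(-2) + 5·(-3)
  = -100 + 14 - 15
  = -101
Equation: 5x - 7y + 5z = -101

5x - 7y + 5z = -101


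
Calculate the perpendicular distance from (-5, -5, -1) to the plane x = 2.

distance = |a·x₀ + b·y₀ + c·z₀ - d| / √(a² + b² + c²)
  = |1·(-5) + 0·(-5) + 0·(-1) - 2| / √(1² + 0² + 0²)
  = |-5 + 0 + 0 - 2| / √(1 + 0 + 0)
  = |-7| / √1
  = 7 / 1
  ≈ 7

7


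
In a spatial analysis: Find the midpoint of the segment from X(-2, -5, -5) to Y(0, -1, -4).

M = ((x₁+x₂)/2, (y₁+y₂)/2, (z₁+z₂)/2)
  = ((-2 + 0)/2, (-5 - 1)/2, (-5 - 4)/2)
  = (-2/2, -6/2, -9/2)
  = (-1, -3, -4.5)

(-1, -3, -4.5)


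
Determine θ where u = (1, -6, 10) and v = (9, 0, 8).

u·v = 1·9 + (-6)·0 + 10·8 = 9 + 0 + 80 = 89
|u| = √(1² + (-6)² + 10²) = √137 ≈ 11.7
|v| = √(9² + 0² + 8²) = √145 ≈ 12.04
cos θ = (u·v)/(|u||v|) = 89/(11.7·12.04) ≈ 0.6315
θ = arccos(0.6315) ≈ 50.84°

50.84°


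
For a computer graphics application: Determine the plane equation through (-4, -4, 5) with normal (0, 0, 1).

The plane through P with normal n = (a, b, c) satisfies n·(r - P) = 0,
i.e. ax + by + cz = a·x₀ + b·y₀ + c·z₀.
d = 0·(-4) + 0·(-4) + 1·5
  = 0 + 0 + 5
  = 5
Equation: z = 5

z = 5


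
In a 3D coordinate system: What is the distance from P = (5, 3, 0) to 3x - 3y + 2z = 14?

distance = |a·x₀ + b·y₀ + c·z₀ - d| / √(a² + b² + c²)
  = |3·5 + (-3)·3 + 2·0 - 14| / √(3² + (-3)² + 2²)
  = |15 - 9 + 0 - 14| / √(9 + 9 + 4)
  = |-8| / √22
  = 8 / 4.69
  ≈ 1.706

1.706


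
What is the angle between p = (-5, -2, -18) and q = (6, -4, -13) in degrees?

p·q = (-5)·6 + (-2)·(-4) + (-18)·(-13) = -30 + 8 + 234 = 212
|p| = √((-5)² + (-2)² + (-18)²) = √353 ≈ 18.79
|q| = √(6² + (-4)² + (-13)²) = √221 ≈ 14.87
cos θ = (p·q)/(|p||q|) = 212/(18.79·14.87) ≈ 0.759
θ = arccos(0.759) ≈ 40.62°

40.62°


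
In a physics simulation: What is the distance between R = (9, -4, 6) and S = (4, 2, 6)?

d = √[(x₂-x₁)² + (y₂-y₁)² + (z₂-z₁)²]
  = √[(-5)² + 6² + 0²]
  = √[25 + 36 + 0]
  = √61
  ≈ 7.81

7.81


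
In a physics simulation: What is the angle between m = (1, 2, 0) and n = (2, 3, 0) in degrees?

m·n = 1·2 + 2·3 + 0·0 = 2 + 6 + 0 = 8
|m| = √(1² + 2² + 0²) = √5 ≈ 2.236
|n| = √(2² + 3² + 0²) = √13 ≈ 3.606
cos θ = (m·n)/(|m||n|) = 8/(2.236·3.606) ≈ 0.9923
θ = arccos(0.9923) ≈ 7.125°

7.125°


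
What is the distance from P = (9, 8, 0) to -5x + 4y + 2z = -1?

distance = |a·x₀ + b·y₀ + c·z₀ - d| / √(a² + b² + c²)
  = |(-5)·9 + 4·8 + 2·0 - (-1)| / √((-5)² + 4² + 2²)
  = |-45 + 32 + 0 + 1| / √(25 + 16 + 4)
  = |-12| / √45
  = 12 / 6.708
  ≈ 1.789

1.789


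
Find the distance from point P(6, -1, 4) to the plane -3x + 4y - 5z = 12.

distance = |a·x₀ + b·y₀ + c·z₀ - d| / √(a² + b² + c²)
  = |(-3)·6 + 4·(-1) + (-5)·4 - 12| / √((-3)² + 4² + (-5)²)
  = |-18 - 4 - 20 - 12| / √(9 + 16 + 25)
  = |-54| / √50
  = 54 / 7.071
  ≈ 7.637

7.637


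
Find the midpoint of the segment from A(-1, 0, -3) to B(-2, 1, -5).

M = ((x₁+x₂)/2, (y₁+y₂)/2, (z₁+z₂)/2)
  = ((-1 - 2)/2, (0 + 1)/2, (-3 - 5)/2)
  = (-3/2, 1/2, -8/2)
  = (-1.5, 0.5, -4)

(-1.5, 0.5, -4)


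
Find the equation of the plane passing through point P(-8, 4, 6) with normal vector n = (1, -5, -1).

The plane through P with normal n = (a, b, c) satisfies n·(r - P) = 0,
i.e. ax + by + cz = a·x₀ + b·y₀ + c·z₀.
d = 1·(-8) + (-5)·4 + (-1)·6
  = -8 - 20 - 6
  = -34
Equation: x - 5y - z = -34

x - 5y - z = -34


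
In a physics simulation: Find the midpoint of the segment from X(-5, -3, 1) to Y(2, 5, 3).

M = ((x₁+x₂)/2, (y₁+y₂)/2, (z₁+z₂)/2)
  = ((-5 + 2)/2, (-3 + 5)/2, (1 + 3)/2)
  = (-3/2, 2/2, 4/2)
  = (-1.5, 1, 2)

(-1.5, 1, 2)


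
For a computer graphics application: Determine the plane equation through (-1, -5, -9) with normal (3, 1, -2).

The plane through P with normal n = (a, b, c) satisfies n·(r - P) = 0,
i.e. ax + by + cz = a·x₀ + b·y₀ + c·z₀.
d = 3·(-1) + 1·(-5) + (-2)·(-9)
  = -3 - 5 + 18
  = 10
Equation: 3x + y - 2z = 10

3x + y - 2z = 10


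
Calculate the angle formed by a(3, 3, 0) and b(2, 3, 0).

a·b = 3·2 + 3·3 + 0·0 = 6 + 9 + 0 = 15
|a| = √(3² + 3² + 0²) = √18 ≈ 4.243
|b| = √(2² + 3² + 0²) = √13 ≈ 3.606
cos θ = (a·b)/(|a||b|) = 15/(4.243·3.606) ≈ 0.9806
θ = arccos(0.9806) ≈ 11.31°

11.31°


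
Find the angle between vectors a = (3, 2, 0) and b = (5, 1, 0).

a·b = 3·5 + 2·1 + 0·0 = 15 + 2 + 0 = 17
|a| = √(3² + 2² + 0²) = √13 ≈ 3.606
|b| = √(5² + 1² + 0²) = √26 ≈ 5.099
cos θ = (a·b)/(|a||b|) = 17/(3.606·5.099) ≈ 0.9247
θ = arccos(0.9247) ≈ 22.38°

22.38°


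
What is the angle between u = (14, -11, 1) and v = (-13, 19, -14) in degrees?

u·v = 14·(-13) + (-11)·19 + 1·(-14) = -182 - 209 - 14 = -405
|u| = √(14² + (-11)² + 1²) = √318 ≈ 17.83
|v| = √((-13)² + 19² + (-14)²) = √726 ≈ 26.94
cos θ = (u·v)/(|u||v|) = -405/(17.83·26.94) ≈ -0.8429
θ = arccos(-0.8429) ≈ 147.4°

147.4°


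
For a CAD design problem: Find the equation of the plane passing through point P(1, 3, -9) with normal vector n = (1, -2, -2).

The plane through P with normal n = (a, b, c) satisfies n·(r - P) = 0,
i.e. ax + by + cz = a·x₀ + b·y₀ + c·z₀.
d = 1·1 + (-2)·3 + (-2)·(-9)
  = 1 - 6 + 18
  = 13
Equation: x - 2y - 2z = 13

x - 2y - 2z = 13


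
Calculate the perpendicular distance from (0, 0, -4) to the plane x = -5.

distance = |a·x₀ + b·y₀ + c·z₀ - d| / √(a² + b² + c²)
  = |1·0 + 0·0 + 0·(-4) - (-5)| / √(1² + 0² + 0²)
  = |0 + 0 + 0 + 5| / √(1 + 0 + 0)
  = |5| / √1
  = 5 / 1
  ≈ 5

5


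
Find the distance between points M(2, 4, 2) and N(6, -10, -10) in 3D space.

d = √[(x₂-x₁)² + (y₂-y₁)² + (z₂-z₁)²]
  = √[4² + (-14)² + (-12)²]
  = √[16 + 196 + 144]
  = √356
  ≈ 18.87

18.87


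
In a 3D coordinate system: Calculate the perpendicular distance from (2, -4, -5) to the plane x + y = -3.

distance = |a·x₀ + b·y₀ + c·z₀ - d| / √(a² + b² + c²)
  = |1·2 + 1·(-4) + 0·(-5) - (-3)| / √(1² + 1² + 0²)
  = |2 - 4 + 0 + 3| / √(1 + 1 + 0)
  = |1| / √2
  = 1 / 1.414
  ≈ 0.7071

0.7071


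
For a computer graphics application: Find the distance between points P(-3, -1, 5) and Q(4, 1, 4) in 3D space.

d = √[(x₂-x₁)² + (y₂-y₁)² + (z₂-z₁)²]
  = √[7² + 2² + (-1)²]
  = √[49 + 4 + 1]
  = √54
  ≈ 7.348

7.348


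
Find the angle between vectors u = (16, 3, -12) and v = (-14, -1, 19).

u·v = 16·(-14) + 3·(-1) + (-12)·19 = -224 - 3 - 228 = -455
|u| = √(16² + 3² + (-12)²) = √409 ≈ 20.22
|v| = √((-14)² + (-1)² + 19²) = √558 ≈ 23.62
cos θ = (u·v)/(|u||v|) = -455/(20.22·23.62) ≈ -0.9524
θ = arccos(-0.9524) ≈ 162.3°

162.3°


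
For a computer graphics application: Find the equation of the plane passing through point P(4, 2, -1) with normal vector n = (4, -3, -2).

The plane through P with normal n = (a, b, c) satisfies n·(r - P) = 0,
i.e. ax + by + cz = a·x₀ + b·y₀ + c·z₀.
d = 4·4 + (-3)·2 + (-2)·(-1)
  = 16 - 6 + 2
  = 12
Equation: 4x - 3y - 2z = 12

4x - 3y - 2z = 12


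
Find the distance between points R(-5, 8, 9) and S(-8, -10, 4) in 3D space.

d = √[(x₂-x₁)² + (y₂-y₁)² + (z₂-z₁)²]
  = √[(-3)² + (-18)² + (-5)²]
  = √[9 + 324 + 25]
  = √358
  ≈ 18.92

18.92


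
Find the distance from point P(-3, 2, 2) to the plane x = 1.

distance = |a·x₀ + b·y₀ + c·z₀ - d| / √(a² + b² + c²)
  = |1·(-3) + 0·2 + 0·2 - 1| / √(1² + 0² + 0²)
  = |-3 + 0 + 0 - 1| / √(1 + 0 + 0)
  = |-4| / √1
  = 4 / 1
  ≈ 4

4


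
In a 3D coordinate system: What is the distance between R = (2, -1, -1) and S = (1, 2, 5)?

d = √[(x₂-x₁)² + (y₂-y₁)² + (z₂-z₁)²]
  = √[(-1)² + 3² + 6²]
  = √[1 + 9 + 36]
  = √46
  ≈ 6.782

6.782


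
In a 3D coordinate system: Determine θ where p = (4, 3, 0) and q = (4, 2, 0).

p·q = 4·4 + 3·2 + 0·0 = 16 + 6 + 0 = 22
|p| = √(4² + 3² + 0²) = √25 ≈ 5
|q| = √(4² + 2² + 0²) = √20 ≈ 4.472
cos θ = (p·q)/(|p||q|) = 22/(5·4.472) ≈ 0.9839
θ = arccos(0.9839) ≈ 10.3°

10.3°


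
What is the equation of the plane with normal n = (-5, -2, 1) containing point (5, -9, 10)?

The plane through P with normal n = (a, b, c) satisfies n·(r - P) = 0,
i.e. ax + by + cz = a·x₀ + b·y₀ + c·z₀.
d = (-5)·5 + (-2)·(-9) + 1·10
  = -25 + 18 + 10
  = 3
Equation: -5x - 2y + z = 3

-5x - 2y + z = 3


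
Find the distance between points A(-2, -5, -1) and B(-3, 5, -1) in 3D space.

d = √[(x₂-x₁)² + (y₂-y₁)² + (z₂-z₁)²]
  = √[(-1)² + 10² + 0²]
  = √[1 + 100 + 0]
  = √101
  ≈ 10.05

10.05


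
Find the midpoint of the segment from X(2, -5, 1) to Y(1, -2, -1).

M = ((x₁+x₂)/2, (y₁+y₂)/2, (z₁+z₂)/2)
  = ((2 + 1)/2, (-5 - 2)/2, (1 - 1)/2)
  = (3/2, -7/2, 0/2)
  = (1.5, -3.5, 0)

(1.5, -3.5, 0)


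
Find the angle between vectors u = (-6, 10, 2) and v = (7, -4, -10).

u·v = (-6)·7 + 10·(-4) + 2·(-10) = -42 - 40 - 20 = -102
|u| = √((-6)² + 10² + 2²) = √140 ≈ 11.83
|v| = √(7² + (-4)² + (-10)²) = √165 ≈ 12.85
cos θ = (u·v)/(|u||v|) = -102/(11.83·12.85) ≈ -0.6711
θ = arccos(-0.6711) ≈ 132.2°

132.2°


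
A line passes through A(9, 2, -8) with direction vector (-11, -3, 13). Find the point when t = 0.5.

P(t) = A + t·d
  = (9 + (-11)·0.5, 2 + (-3)·0.5, -8 + 13·0.5)
  = (9 - 5.5, 2 - 1.5, -8 + 6.5)
  = (3.5, 0.5, -1.5)

(3.5, 0.5, -1.5)


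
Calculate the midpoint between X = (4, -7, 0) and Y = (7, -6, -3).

M = ((x₁+x₂)/2, (y₁+y₂)/2, (z₁+z₂)/2)
  = ((4 + 7)/2, (-7 - 6)/2, (0 - 3)/2)
  = (11/2, -13/2, -3/2)
  = (5.5, -6.5, -1.5)

(5.5, -6.5, -1.5)


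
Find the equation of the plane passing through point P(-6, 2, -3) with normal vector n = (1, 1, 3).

The plane through P with normal n = (a, b, c) satisfies n·(r - P) = 0,
i.e. ax + by + cz = a·x₀ + b·y₀ + c·z₀.
d = 1·(-6) + 1·2 + 3·(-3)
  = -6 + 2 - 9
  = -13
Equation: x + y + 3z = -13

x + y + 3z = -13


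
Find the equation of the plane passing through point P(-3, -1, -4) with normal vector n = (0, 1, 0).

The plane through P with normal n = (a, b, c) satisfies n·(r - P) = 0,
i.e. ax + by + cz = a·x₀ + b·y₀ + c·z₀.
d = 0·(-3) + 1·(-1) + 0·(-4)
  = 0 - 1 + 0
  = -1
Equation: y = -1

y = -1


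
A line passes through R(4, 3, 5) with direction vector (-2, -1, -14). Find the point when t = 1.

P(t) = R + t·d
  = (4 + (-2)·1, 3 + (-1)·1, 5 + (-14)·1)
  = (4 - 2, 3 - 1, 5 - 14)
  = (2, 2, -9)

(2, 2, -9)


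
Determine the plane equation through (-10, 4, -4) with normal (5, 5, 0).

The plane through P with normal n = (a, b, c) satisfies n·(r - P) = 0,
i.e. ax + by + cz = a·x₀ + b·y₀ + c·z₀.
d = 5·(-10) + 5·4 + 0·(-4)
  = -50 + 20 + 0
  = -30
Equation: 5x + 5y = -30

5x + 5y = -30


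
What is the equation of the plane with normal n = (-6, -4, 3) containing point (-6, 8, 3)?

The plane through P with normal n = (a, b, c) satisfies n·(r - P) = 0,
i.e. ax + by + cz = a·x₀ + b·y₀ + c·z₀.
d = (-6)·(-6) + (-4)·8 + 3·3
  = 36 - 32 + 9
  = 13
Equation: -6x - 4y + 3z = 13

-6x - 4y + 3z = 13


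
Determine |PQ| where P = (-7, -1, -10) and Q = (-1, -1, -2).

d = √[(x₂-x₁)² + (y₂-y₁)² + (z₂-z₁)²]
  = √[6² + 0² + 8²]
  = √[36 + 0 + 64]
  = √100
  ≈ 10

10


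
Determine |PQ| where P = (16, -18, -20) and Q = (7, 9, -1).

d = √[(x₂-x₁)² + (y₂-y₁)² + (z₂-z₁)²]
  = √[(-9)² + 27² + 19²]
  = √[81 + 729 + 361]
  = √1171
  ≈ 34.22

34.22


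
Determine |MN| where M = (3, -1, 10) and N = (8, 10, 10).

d = √[(x₂-x₁)² + (y₂-y₁)² + (z₂-z₁)²]
  = √[5² + 11² + 0²]
  = √[25 + 121 + 0]
  = √146
  ≈ 12.08

12.08


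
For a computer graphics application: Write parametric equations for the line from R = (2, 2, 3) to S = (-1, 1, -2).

Direction vector d = S - R = (-1 - 2, 1 - 2, -2 - 3) = (-3, -1, -5)
Parametric form r = R + t·d:
x = 2 - 3t, y = 2 - t, z = 3 - 5t

x = 2 - 3t, y = 2 - t, z = 3 - 5t


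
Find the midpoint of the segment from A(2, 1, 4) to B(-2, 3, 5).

M = ((x₁+x₂)/2, (y₁+y₂)/2, (z₁+z₂)/2)
  = ((2 - 2)/2, (1 + 3)/2, (4 + 5)/2)
  = (0/2, 4/2, 9/2)
  = (0, 2, 4.5)

(0, 2, 4.5)


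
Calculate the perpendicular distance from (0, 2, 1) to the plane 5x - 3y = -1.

distance = |a·x₀ + b·y₀ + c·z₀ - d| / √(a² + b² + c²)
  = |5·0 + (-3)·2 + 0·1 - (-1)| / √(5² + (-3)² + 0²)
  = |0 - 6 + 0 + 1| / √(25 + 9 + 0)
  = |-5| / √34
  = 5 / 5.831
  ≈ 0.8575

0.8575


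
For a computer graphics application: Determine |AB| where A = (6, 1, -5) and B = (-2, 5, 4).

d = √[(x₂-x₁)² + (y₂-y₁)² + (z₂-z₁)²]
  = √[(-8)² + 4² + 9²]
  = √[64 + 16 + 81]
  = √161
  ≈ 12.69

12.69


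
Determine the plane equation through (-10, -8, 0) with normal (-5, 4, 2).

The plane through P with normal n = (a, b, c) satisfies n·(r - P) = 0,
i.e. ax + by + cz = a·x₀ + b·y₀ + c·z₀.
d = (-5)·(-10) + 4·(-8) + 2·0
  = 50 - 32 + 0
  = 18
Equation: -5x + 4y + 2z = 18

-5x + 4y + 2z = 18


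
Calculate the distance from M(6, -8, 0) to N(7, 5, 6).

d = √[(x₂-x₁)² + (y₂-y₁)² + (z₂-z₁)²]
  = √[1² + 13² + 6²]
  = √[1 + 169 + 36]
  = √206
  ≈ 14.35

14.35


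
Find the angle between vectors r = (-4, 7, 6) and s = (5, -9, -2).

r·s = (-4)·5 + 7·(-9) + 6·(-2) = -20 - 63 - 12 = -95
|r| = √((-4)² + 7² + 6²) = √101 ≈ 10.05
|s| = √(5² + (-9)² + (-2)²) = √110 ≈ 10.49
cos θ = (r·s)/(|r||s|) = -95/(10.05·10.49) ≈ -0.9013
θ = arccos(-0.9013) ≈ 154.3°

154.3°


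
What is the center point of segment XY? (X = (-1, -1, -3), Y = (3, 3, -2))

M = ((x₁+x₂)/2, (y₁+y₂)/2, (z₁+z₂)/2)
  = ((-1 + 3)/2, (-1 + 3)/2, (-3 - 2)/2)
  = (2/2, 2/2, -5/2)
  = (1, 1, -2.5)

(1, 1, -2.5)


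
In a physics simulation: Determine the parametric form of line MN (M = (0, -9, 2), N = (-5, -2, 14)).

Direction vector d = N - M = (-5 + 0, -2 + 9, 14 - 2) = (-5, 7, 12)
Parametric form r = M + t·d:
x = 0 - 5t, y = -9 + 7t, z = 2 + 12t

x = 0 - 5t, y = -9 + 7t, z = 2 + 12t


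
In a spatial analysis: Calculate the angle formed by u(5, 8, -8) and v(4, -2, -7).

u·v = 5·4 + 8·(-2) + (-8)·(-7) = 20 - 16 + 56 = 60
|u| = √(5² + 8² + (-8)²) = √153 ≈ 12.37
|v| = √(4² + (-2)² + (-7)²) = √69 ≈ 8.307
cos θ = (u·v)/(|u||v|) = 60/(12.37·8.307) ≈ 0.584
θ = arccos(0.584) ≈ 54.27°

54.27°


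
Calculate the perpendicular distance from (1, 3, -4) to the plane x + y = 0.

distance = |a·x₀ + b·y₀ + c·z₀ - d| / √(a² + b² + c²)
  = |1·1 + 1·3 + 0·(-4) - 0| / √(1² + 1² + 0²)
  = |1 + 3 + 0 + 0| / √(1 + 1 + 0)
  = |4| / √2
  = 4 / 1.414
  ≈ 2.828

2.828


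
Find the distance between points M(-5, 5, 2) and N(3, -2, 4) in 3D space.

d = √[(x₂-x₁)² + (y₂-y₁)² + (z₂-z₁)²]
  = √[8² + (-7)² + 2²]
  = √[64 + 49 + 4]
  = √117
  ≈ 10.82

10.82


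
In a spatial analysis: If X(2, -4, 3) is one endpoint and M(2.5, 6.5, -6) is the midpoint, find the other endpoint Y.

Y = 2M - X
  = (2·2.5 - 2, 2·6.5 - (-4), 2·(-6) - 3)
  = (5 - 2, 13 + 4, -12 - 3)
  = (3, 17, -15)

(3, 17, -15)


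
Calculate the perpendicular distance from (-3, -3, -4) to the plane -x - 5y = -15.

distance = |a·x₀ + b·y₀ + c·z₀ - d| / √(a² + b² + c²)
  = |(-1)·(-3) + (-5)·(-3) + 0·(-4) - (-15)| / √((-1)² + (-5)² + 0²)
  = |3 + 15 + 0 + 15| / √(1 + 25 + 0)
  = |33| / √26
  = 33 / 5.099
  ≈ 6.472

6.472


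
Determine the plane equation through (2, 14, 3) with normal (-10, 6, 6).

The plane through P with normal n = (a, b, c) satisfies n·(r - P) = 0,
i.e. ax + by + cz = a·x₀ + b·y₀ + c·z₀.
d = (-10)·2 + 6·14 + 6·3
  = -20 + 84 + 18
  = 82
Equation: -10x + 6y + 6z = 82

-10x + 6y + 6z = 82


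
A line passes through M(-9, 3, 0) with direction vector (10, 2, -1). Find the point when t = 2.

P(t) = M + t·d
  = (-9 + 10·2, 3 + 2·2, 0 + (-1)·2)
  = (-9 + 20, 3 + 4, 0 - 2)
  = (11, 7, -2)

(11, 7, -2)


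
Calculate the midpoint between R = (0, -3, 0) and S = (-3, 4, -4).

M = ((x₁+x₂)/2, (y₁+y₂)/2, (z₁+z₂)/2)
  = ((0 - 3)/2, (-3 + 4)/2, (0 - 4)/2)
  = (-3/2, 1/2, -4/2)
  = (-1.5, 0.5, -2)

(-1.5, 0.5, -2)


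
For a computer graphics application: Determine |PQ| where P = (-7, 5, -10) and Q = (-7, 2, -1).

d = √[(x₂-x₁)² + (y₂-y₁)² + (z₂-z₁)²]
  = √[0² + (-3)² + 9²]
  = √[0 + 9 + 81]
  = √90
  ≈ 9.487

9.487


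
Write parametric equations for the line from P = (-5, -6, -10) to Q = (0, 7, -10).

Direction vector d = Q - P = (0 + 5, 7 + 6, -10 + 10) = (5, 13, 0)
Parametric form r = P + t·d:
x = -5 + 5t, y = -6 + 13t, z = -10

x = -5 + 5t, y = -6 + 13t, z = -10


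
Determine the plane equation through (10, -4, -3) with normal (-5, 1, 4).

The plane through P with normal n = (a, b, c) satisfies n·(r - P) = 0,
i.e. ax + by + cz = a·x₀ + b·y₀ + c·z₀.
d = (-5)·10 + 1·(-4) + 4·(-3)
  = -50 - 4 - 12
  = -66
Equation: -5x + y + 4z = -66

-5x + y + 4z = -66


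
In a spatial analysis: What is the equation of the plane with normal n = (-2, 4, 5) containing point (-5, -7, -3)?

The plane through P with normal n = (a, b, c) satisfies n·(r - P) = 0,
i.e. ax + by + cz = a·x₀ + b·y₀ + c·z₀.
d = (-2)·(-5) + 4·(-7) + 5·(-3)
  = 10 - 28 - 15
  = -33
Equation: -2x + 4y + 5z = -33

-2x + 4y + 5z = -33


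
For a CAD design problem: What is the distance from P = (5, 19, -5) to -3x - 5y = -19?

distance = |a·x₀ + b·y₀ + c·z₀ - d| / √(a² + b² + c²)
  = |(-3)·5 + (-5)·19 + 0·(-5) - (-19)| / √((-3)² + (-5)² + 0²)
  = |-15 - 95 + 0 + 19| / √(9 + 25 + 0)
  = |-91| / √34
  = 91 / 5.831
  ≈ 15.61

15.61


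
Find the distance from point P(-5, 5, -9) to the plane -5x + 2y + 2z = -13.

distance = |a·x₀ + b·y₀ + c·z₀ - d| / √(a² + b² + c²)
  = |(-5)·(-5) + 2·5 + 2·(-9) - (-13)| / √((-5)² + 2² + 2²)
  = |25 + 10 - 18 + 13| / √(25 + 4 + 4)
  = |30| / √33
  = 30 / 5.745
  ≈ 5.222

5.222


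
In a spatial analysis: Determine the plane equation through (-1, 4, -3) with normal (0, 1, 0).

The plane through P with normal n = (a, b, c) satisfies n·(r - P) = 0,
i.e. ax + by + cz = a·x₀ + b·y₀ + c·z₀.
d = 0·(-1) + 1·4 + 0·(-3)
  = 0 + 4 + 0
  = 4
Equation: y = 4

y = 4


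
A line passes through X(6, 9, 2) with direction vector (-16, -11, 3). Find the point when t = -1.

P(t) = X + t·d
  = (6 + (-16)·(-1), 9 + (-11)·(-1), 2 + 3·(-1))
  = (6 + 16, 9 + 11, 2 - 3)
  = (22, 20, -1)

(22, 20, -1)


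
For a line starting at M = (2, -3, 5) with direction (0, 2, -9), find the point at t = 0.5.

P(t) = M + t·d
  = (2 + 0·0.5, -3 + 2·0.5, 5 + (-9)·0.5)
  = (2 + 0, -3 + 1, 5 - 4.5)
  = (2, -2, 0.5)

(2, -2, 0.5)


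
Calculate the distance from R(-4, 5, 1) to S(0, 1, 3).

d = √[(x₂-x₁)² + (y₂-y₁)² + (z₂-z₁)²]
  = √[4² + (-4)² + 2²]
  = √[16 + 16 + 4]
  = √36
  ≈ 6

6


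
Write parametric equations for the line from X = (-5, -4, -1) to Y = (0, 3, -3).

Direction vector d = Y - X = (0 + 5, 3 + 4, -3 + 1) = (5, 7, -2)
Parametric form r = X + t·d:
x = -5 + 5t, y = -4 + 7t, z = -1 - 2t

x = -5 + 5t, y = -4 + 7t, z = -1 - 2t


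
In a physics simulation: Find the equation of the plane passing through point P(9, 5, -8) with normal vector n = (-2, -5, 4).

The plane through P with normal n = (a, b, c) satisfies n·(r - P) = 0,
i.e. ax + by + cz = a·x₀ + b·y₀ + c·z₀.
d = (-2)·9 + (-5)·5 + 4·(-8)
  = -18 - 25 - 32
  = -75
Equation: -2x - 5y + 4z = -75

-2x - 5y + 4z = -75


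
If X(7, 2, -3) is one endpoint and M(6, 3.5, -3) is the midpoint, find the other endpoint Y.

Y = 2M - X
  = (2·6 - 7, 2·3.5 - 2, 2·(-3) - (-3))
  = (12 - 7, 7 - 2, -6 + 3)
  = (5, 5, -3)

(5, 5, -3)


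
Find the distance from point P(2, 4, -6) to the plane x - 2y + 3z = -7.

distance = |a·x₀ + b·y₀ + c·z₀ - d| / √(a² + b² + c²)
  = |1·2 + (-2)·4 + 3·(-6) - (-7)| / √(1² + (-2)² + 3²)
  = |2 - 8 - 18 + 7| / √(1 + 4 + 9)
  = |-17| / √14
  = 17 / 3.742
  ≈ 4.543

4.543


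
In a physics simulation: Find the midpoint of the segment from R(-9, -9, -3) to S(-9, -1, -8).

M = ((x₁+x₂)/2, (y₁+y₂)/2, (z₁+z₂)/2)
  = ((-9 - 9)/2, (-9 - 1)/2, (-3 - 8)/2)
  = (-18/2, -10/2, -11/2)
  = (-9, -5, -5.5)

(-9, -5, -5.5)


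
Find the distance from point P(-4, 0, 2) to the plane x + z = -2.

distance = |a·x₀ + b·y₀ + c·z₀ - d| / √(a² + b² + c²)
  = |1·(-4) + 0·0 + 1·2 - (-2)| / √(1² + 0² + 1²)
  = |-4 + 0 + 2 + 2| / √(1 + 0 + 1)
  = |0| / √2
  = 0 / 1.414
  ≈ 0

0


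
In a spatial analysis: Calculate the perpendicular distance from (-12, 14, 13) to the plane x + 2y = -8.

distance = |a·x₀ + b·y₀ + c·z₀ - d| / √(a² + b² + c²)
  = |1·(-12) + 2·14 + 0·13 - (-8)| / √(1² + 2² + 0²)
  = |-12 + 28 + 0 + 8| / √(1 + 4 + 0)
  = |24| / √5
  = 24 / 2.236
  ≈ 10.73

10.73


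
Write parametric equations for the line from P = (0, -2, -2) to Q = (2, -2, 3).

Direction vector d = Q - P = (2 + 0, -2 + 2, 3 + 2) = (2, 0, 5)
Parametric form r = P + t·d:
x = 0 + 2t, y = -2, z = -2 + 5t

x = 0 + 2t, y = -2, z = -2 + 5t


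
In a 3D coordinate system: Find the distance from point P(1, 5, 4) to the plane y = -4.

distance = |a·x₀ + b·y₀ + c·z₀ - d| / √(a² + b² + c²)
  = |0·1 + 1·5 + 0·4 - (-4)| / √(0² + 1² + 0²)
  = |0 + 5 + 0 + 4| / √(0 + 1 + 0)
  = |9| / √1
  = 9 / 1
  ≈ 9

9


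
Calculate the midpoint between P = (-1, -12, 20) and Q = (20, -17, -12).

M = ((x₁+x₂)/2, (y₁+y₂)/2, (z₁+z₂)/2)
  = ((-1 + 20)/2, (-12 - 17)/2, (20 - 12)/2)
  = (19/2, -29/2, 8/2)
  = (9.5, -14.5, 4)

(9.5, -14.5, 4)


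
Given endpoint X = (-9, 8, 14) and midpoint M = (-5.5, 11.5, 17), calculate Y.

Y = 2M - X
  = (2·(-5.5) - (-9), 2·11.5 - 8, 2·17 - 14)
  = (-11 + 9, 23 - 8, 34 - 14)
  = (-2, 15, 20)

(-2, 15, 20)


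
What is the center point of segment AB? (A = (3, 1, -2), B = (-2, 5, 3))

M = ((x₁+x₂)/2, (y₁+y₂)/2, (z₁+z₂)/2)
  = ((3 - 2)/2, (1 + 5)/2, (-2 + 3)/2)
  = (1/2, 6/2, 1/2)
  = (0.5, 3, 0.5)

(0.5, 3, 0.5)


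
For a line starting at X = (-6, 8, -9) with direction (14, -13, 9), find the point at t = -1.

P(t) = X + t·d
  = (-6 + 14·(-1), 8 + (-13)·(-1), -9 + 9·(-1))
  = (-6 - 14, 8 + 13, -9 - 9)
  = (-20, 21, -18)

(-20, 21, -18)


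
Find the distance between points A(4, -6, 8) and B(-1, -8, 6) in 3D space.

d = √[(x₂-x₁)² + (y₂-y₁)² + (z₂-z₁)²]
  = √[(-5)² + (-2)² + (-2)²]
  = √[25 + 4 + 4]
  = √33
  ≈ 5.745

5.745


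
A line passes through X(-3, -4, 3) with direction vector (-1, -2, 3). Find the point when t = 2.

P(t) = X + t·d
  = (-3 + (-1)·2, -4 + (-2)·2, 3 + 3·2)
  = (-3 - 2, -4 - 4, 3 + 6)
  = (-5, -8, 9)

(-5, -8, 9)


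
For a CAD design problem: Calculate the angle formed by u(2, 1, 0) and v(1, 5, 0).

u·v = 2·1 + 1·5 + 0·0 = 2 + 5 + 0 = 7
|u| = √(2² + 1² + 0²) = √5 ≈ 2.236
|v| = √(1² + 5² + 0²) = √26 ≈ 5.099
cos θ = (u·v)/(|u||v|) = 7/(2.236·5.099) ≈ 0.6139
θ = arccos(0.6139) ≈ 52.13°

52.13°


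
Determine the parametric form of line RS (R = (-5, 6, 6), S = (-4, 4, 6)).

Direction vector d = S - R = (-4 + 5, 4 - 6, 6 - 6) = (1, -2, 0)
Parametric form r = R + t·d:
x = -5 + t, y = 6 - 2t, z = 6

x = -5 + t, y = 6 - 2t, z = 6


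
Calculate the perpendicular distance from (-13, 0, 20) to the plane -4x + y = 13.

distance = |a·x₀ + b·y₀ + c·z₀ - d| / √(a² + b² + c²)
  = |(-4)·(-13) + 1·0 + 0·20 - 13| / √((-4)² + 1² + 0²)
  = |52 + 0 + 0 - 13| / √(16 + 1 + 0)
  = |39| / √17
  = 39 / 4.123
  ≈ 9.459

9.459


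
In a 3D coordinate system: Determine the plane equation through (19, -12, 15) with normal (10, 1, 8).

The plane through P with normal n = (a, b, c) satisfies n·(r - P) = 0,
i.e. ax + by + cz = a·x₀ + b·y₀ + c·z₀.
d = 10·19 + 1·(-12) + 8·15
  = 190 - 12 + 120
  = 298
Equation: 10x + y + 8z = 298

10x + y + 8z = 298


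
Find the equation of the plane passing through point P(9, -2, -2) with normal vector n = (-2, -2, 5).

The plane through P with normal n = (a, b, c) satisfies n·(r - P) = 0,
i.e. ax + by + cz = a·x₀ + b·y₀ + c·z₀.
d = (-2)·9 + (-2)·(-2) + 5·(-2)
  = -18 + 4 - 10
  = -24
Equation: -2x - 2y + 5z = -24

-2x - 2y + 5z = -24


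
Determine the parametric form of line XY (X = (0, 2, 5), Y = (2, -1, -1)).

Direction vector d = Y - X = (2 + 0, -1 - 2, -1 - 5) = (2, -3, -6)
Parametric form r = X + t·d:
x = 0 + 2t, y = 2 - 3t, z = 5 - 6t

x = 0 + 2t, y = 2 - 3t, z = 5 - 6t


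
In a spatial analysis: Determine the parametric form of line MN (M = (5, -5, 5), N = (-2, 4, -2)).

Direction vector d = N - M = (-2 - 5, 4 + 5, -2 - 5) = (-7, 9, -7)
Parametric form r = M + t·d:
x = 5 - 7t, y = -5 + 9t, z = 5 - 7t

x = 5 - 7t, y = -5 + 9t, z = 5 - 7t


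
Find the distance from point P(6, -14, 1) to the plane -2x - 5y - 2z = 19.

distance = |a·x₀ + b·y₀ + c·z₀ - d| / √(a² + b² + c²)
  = |(-2)·6 + (-5)·(-14) + (-2)·1 - 19| / √((-2)² + (-5)² + (-2)²)
  = |-12 + 70 - 2 - 19| / √(4 + 25 + 4)
  = |37| / √33
  = 37 / 5.745
  ≈ 6.441

6.441


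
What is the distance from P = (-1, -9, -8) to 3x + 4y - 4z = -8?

distance = |a·x₀ + b·y₀ + c·z₀ - d| / √(a² + b² + c²)
  = |3·(-1) + 4·(-9) + (-4)·(-8) - (-8)| / √(3² + 4² + (-4)²)
  = |-3 - 36 + 32 + 8| / √(9 + 16 + 16)
  = |1| / √41
  = 1 / 6.403
  ≈ 0.1562

0.1562


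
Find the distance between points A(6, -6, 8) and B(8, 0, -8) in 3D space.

d = √[(x₂-x₁)² + (y₂-y₁)² + (z₂-z₁)²]
  = √[2² + 6² + (-16)²]
  = √[4 + 36 + 256]
  = √296
  ≈ 17.2

17.2
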